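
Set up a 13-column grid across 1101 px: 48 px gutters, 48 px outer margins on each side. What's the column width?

33 px

Content width = 1101 − 2·48 = 1005 px.
Subtracting 12 gutters of 48 leaves 429 for 13 columns, so c = 33 px.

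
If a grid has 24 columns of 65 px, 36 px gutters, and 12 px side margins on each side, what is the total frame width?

Frame = 2·12 + 24·65 + 23·36 = 24 + 1560 + 828 = 2412 px.

2412 px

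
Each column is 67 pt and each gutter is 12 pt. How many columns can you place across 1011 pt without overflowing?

12 columns: 12·67 + 11·12 = 936 pt ≤ 1011.
13 columns: 1015 pt > 1011. So 12.

12 columns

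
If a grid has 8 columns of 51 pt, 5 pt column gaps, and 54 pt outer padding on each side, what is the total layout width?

551 pt

Total width: 2·54 + 8·51 + 7·5 = 551 pt.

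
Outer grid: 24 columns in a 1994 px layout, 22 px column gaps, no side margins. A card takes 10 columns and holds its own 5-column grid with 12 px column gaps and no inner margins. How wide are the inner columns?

154 px

1994 − 23·22 = 1488; ÷24 gives c = 62 px.
Span of 10: 10·62 + 9·22 = 620 + 198 = 818 px.
5d + 4·12 = 818 → 5d = 770 → d = 154 px.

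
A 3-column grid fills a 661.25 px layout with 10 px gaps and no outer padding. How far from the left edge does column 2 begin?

Subtracting 2 gaps of 10 leaves 641.25 for 3 columns, so c = 213.75 px.
No margin, so column 2 starts at 1·(column + gutter) = 1·223.75 = 223.75 px.

223.75 px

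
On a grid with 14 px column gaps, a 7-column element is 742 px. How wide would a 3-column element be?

310 px

7 columns + 6 column gaps: 7c + 6·14 = 742.
7c = 742 − 84 = 658, so c = 94 px.
3-column span = 3·94 + 2·14 = 310 px.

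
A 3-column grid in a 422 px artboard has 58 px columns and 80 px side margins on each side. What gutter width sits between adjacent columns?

Inside the margins: 422 − 160 = 262 px.
3·58 + 2g = 262 → 2g = 88 → g = 44 px.

44 px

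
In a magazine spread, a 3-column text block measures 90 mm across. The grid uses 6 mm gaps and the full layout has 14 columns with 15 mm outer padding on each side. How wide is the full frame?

472 mm

90 − 2·6 = 78; ÷3 gives c = 26 mm.
Frame = 2·15 + 14·26 + 13·6 = 30 + 364 + 78 = 472 mm.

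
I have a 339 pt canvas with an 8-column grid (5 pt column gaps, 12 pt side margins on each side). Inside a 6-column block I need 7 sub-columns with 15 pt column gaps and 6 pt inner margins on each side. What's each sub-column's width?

19 pt

Outer content = 339 − 2·12 = 315 pt.
8c + 7·5 = 315 → 8c = 280 → c = 35 pt.
6 columns plus 5 column gaps: 210 + 25 = 235 pt.
Inner content = 235 − 2·6 = 223 pt.
7d + 6·15 = 223 → 7d = 133 → d = 19 pt.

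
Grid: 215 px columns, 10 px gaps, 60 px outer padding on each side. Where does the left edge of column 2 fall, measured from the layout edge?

285 px

Before column 2: the margin + 1 column + 1 gap.
Offset = 60 + 1·(215 + 10) = 60 + 225 = 285 px.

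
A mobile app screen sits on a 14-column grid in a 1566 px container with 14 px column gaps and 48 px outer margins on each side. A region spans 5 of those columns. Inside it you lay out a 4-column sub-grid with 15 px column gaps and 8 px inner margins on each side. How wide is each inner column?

Inside the margins: 1566 − 96 = 1470 px.
14 columns + 13 column gaps: 14c + 13·14 = 1470.
14c = 1470 − 182 = 1288, so c = 92 px.
Span of 5: 5·92 + 4·14 = 460 + 56 = 516 px.
Inner content = 516 − 2·8 = 500 px.
4d + 3·15 = 500 → 4d = 455 → d = 113.75 px.

113.75 px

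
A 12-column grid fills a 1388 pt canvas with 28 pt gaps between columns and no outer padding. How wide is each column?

12c + 11·28 = 1388 → 12c = 1080 → c = 90 pt.

90 pt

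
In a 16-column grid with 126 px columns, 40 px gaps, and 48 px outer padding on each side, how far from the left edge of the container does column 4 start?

546 px

Each column+gutter stride is 166 px; 3 of them past the 48 px margin is 48 + 498 = 546 px.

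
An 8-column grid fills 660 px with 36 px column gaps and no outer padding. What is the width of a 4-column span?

312 px

8 columns + 7 column gaps: 8c + 7·36 = 660.
8c = 660 − 252 = 408, so c = 51 px.
4 columns plus 3 column gaps: 204 + 108 = 312 px.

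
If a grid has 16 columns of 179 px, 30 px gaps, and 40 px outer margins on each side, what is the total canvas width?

3394 px

Canvas = 2·40 + 16·179 + 15·30 = 80 + 2864 + 450 = 3394 px.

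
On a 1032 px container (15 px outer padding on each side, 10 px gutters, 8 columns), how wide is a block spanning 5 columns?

Take off 30 px of margins, leaving 1002 px.
1002 − 7·10 = 932; ÷8 gives c = 116.5 px.
5 columns plus 4 gutters: 582.5 + 40 = 622.5 px.

622.5 px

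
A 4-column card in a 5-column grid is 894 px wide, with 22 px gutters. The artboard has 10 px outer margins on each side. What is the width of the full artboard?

Subtracting 3 gutters of 22 leaves 828 for 4 columns, so c = 207 px.
Adding margins, columns and gutters: 20 + 1035 + 88 = 1143 px.

1143 px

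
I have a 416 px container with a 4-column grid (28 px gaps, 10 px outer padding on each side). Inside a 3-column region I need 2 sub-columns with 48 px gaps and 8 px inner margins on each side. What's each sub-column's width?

113 px

Take off 20 px of margins, leaving 396 px.
396 − 3·28 = 312; ÷4 gives c = 78 px.
Span of 3: 3·78 + 2·28 = 234 + 56 = 290 px.
Inner content = 290 − 2·8 = 274 px.
2d + 1·48 = 274 → 2d = 226 → d = 113 px.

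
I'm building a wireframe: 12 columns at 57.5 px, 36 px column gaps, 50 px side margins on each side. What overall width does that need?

Total width: 2·50 + 12·57.5 + 11·36 = 1186 px.

1186 px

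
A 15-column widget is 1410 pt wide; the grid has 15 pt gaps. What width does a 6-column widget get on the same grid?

555 pt

15 columns + 14 gaps: 15c + 14·15 = 1410.
15c = 1410 − 210 = 1200, so c = 80 pt.
Span of 6: 6·80 + 5·15 = 480 + 75 = 555 pt.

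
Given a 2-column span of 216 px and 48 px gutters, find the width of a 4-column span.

2 columns + 1 gutter: 2c + 1·48 = 216.
2c = 216 − 48 = 168, so c = 84 px.
4 columns plus 3 gutters: 336 + 144 = 480 px.

480 px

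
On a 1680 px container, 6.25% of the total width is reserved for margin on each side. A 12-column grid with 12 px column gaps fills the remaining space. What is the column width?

Each margin = 6.25% of 1680 = 105 px; content = 1680 − 2·105 = 1470 px.
12 columns + 11 column gaps: 12c + 11·12 = 1470.
12c = 1470 − 132 = 1338, so c = 111.5 px.

111.5 px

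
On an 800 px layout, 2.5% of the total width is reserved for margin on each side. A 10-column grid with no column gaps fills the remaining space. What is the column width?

Margins: 2.5% × 800 = 20 px each, so content = 800 − 40 = 760 px.
10c = 760 → c = 76 px.

76 px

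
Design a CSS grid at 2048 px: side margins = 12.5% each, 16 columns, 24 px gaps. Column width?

Each margin = 12.5% of 2048 = 256 px; content = 2048 − 2·256 = 1536 px.
1536 − 15·24 = 1176; ÷16 gives c = 73.5 px.

73.5 px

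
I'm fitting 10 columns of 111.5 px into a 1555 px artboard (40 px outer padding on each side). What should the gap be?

Subtract both margins: 1555 − 2·40 = 1475 px.
Columns use 1115 px, leaving 360 px across 9 gaps = 40 px each.

40 px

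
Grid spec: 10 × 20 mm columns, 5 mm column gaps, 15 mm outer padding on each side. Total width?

275 mm

Total width: 2·15 + 10·20 + 9·5 = 275 mm.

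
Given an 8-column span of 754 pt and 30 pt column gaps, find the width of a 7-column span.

Subtracting 7 column gaps of 30 leaves 544 for 8 columns, so c = 68 pt.
Span of 7: 7·68 + 6·30 = 476 + 180 = 656 pt.

656 pt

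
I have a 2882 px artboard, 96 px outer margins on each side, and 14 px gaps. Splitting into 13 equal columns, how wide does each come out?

Inside the margins: 2882 − 192 = 2690 px.
13 columns + 12 gaps: 13c + 12·14 = 2690.
13c = 2690 − 168 = 2522, so c = 194 px.

194 px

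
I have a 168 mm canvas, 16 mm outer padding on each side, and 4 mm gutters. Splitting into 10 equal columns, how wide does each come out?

Subtract both margins: 168 − 2·16 = 136 mm.
10 columns + 9 gutters: 10c + 9·4 = 136.
10c = 136 − 36 = 100, so c = 10 mm.

10 mm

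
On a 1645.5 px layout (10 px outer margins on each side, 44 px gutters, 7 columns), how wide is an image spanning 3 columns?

671.5 px

Subtract both margins: 1645.5 − 2·10 = 1625.5 px.
1625.5 − 6·44 = 1361.5; ÷7 gives c = 194.5 px.
3-column span = 3·194.5 + 2·44 = 671.5 px.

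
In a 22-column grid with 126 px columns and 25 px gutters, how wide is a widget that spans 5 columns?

730 px

5-column span = 5·126 + 4·25 = 730 px.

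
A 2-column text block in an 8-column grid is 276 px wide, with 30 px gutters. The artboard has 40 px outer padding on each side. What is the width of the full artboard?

1274 px

Subtracting 1 gutter of 30 leaves 246 for 2 columns, so c = 123 px.
Artboard = 2·40 + 8·123 + 7·30 = 80 + 984 + 210 = 1274 px.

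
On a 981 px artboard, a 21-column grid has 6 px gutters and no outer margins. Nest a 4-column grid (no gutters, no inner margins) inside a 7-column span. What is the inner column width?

981 − 20·6 = 861; ÷21 gives c = 41 px.
7-column span = 7·41 + 6·6 = 323 px.
4d = 323 → d = 80.75 px.

80.75 px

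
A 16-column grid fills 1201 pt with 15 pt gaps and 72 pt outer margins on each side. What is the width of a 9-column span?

Subtract both margins: 1201 − 2·72 = 1057 pt.
Subtracting 15 gaps of 15 leaves 832 for 16 columns, so c = 52 pt.
Span of 9: 9·52 + 8·15 = 468 + 120 = 588 pt.

588 pt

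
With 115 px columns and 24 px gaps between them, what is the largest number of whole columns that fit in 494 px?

3 columns

k columns need k·115 + (k−1)·24 = k·139 − 24.
k·139 − 24 ≤ 494 → k ≤ 518 / 139 ≈ 3.73, so k = 3.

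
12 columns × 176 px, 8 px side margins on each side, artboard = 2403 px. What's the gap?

25 px

Subtract both margins: 2403 − 2·8 = 2387 px.
Columns use 2112 px, leaving 275 px across 11 gaps = 25 px each.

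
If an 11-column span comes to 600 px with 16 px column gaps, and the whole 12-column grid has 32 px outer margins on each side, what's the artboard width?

720 px

11c + 10·16 = 600 → 11c = 440 → c = 40 px.
Adding margins, columns and gutters: 64 + 480 + 176 = 720 px.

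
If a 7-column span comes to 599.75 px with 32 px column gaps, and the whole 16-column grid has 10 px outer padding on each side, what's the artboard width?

1432 px

599.75 − 6·32 = 407.75; ÷7 gives c = 58.25 px.
Total width: 2·10 + 16·58.25 + 15·32 = 1432 px.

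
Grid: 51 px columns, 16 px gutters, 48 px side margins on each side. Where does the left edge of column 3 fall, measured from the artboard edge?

Column 3 starts at margin + 2·(column + gutter) = 48 + 2·67 = 182 px.

182 px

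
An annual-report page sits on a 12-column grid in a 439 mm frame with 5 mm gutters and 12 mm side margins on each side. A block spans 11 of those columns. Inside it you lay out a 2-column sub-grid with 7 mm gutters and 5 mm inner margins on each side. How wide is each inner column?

181.5 mm

Subtract both margins: 439 − 2·12 = 415 mm.
12 columns + 11 gutters: 12c + 11·5 = 415.
12c = 415 − 55 = 360, so c = 30 mm.
11-column span = 11·30 + 10·5 = 380 mm.
Inner content = 380 − 2·5 = 370 mm.
2 columns + 1 gutter: 2d + 1·7 = 370.
2d = 370 − 7 = 363, so d = 181.5 mm.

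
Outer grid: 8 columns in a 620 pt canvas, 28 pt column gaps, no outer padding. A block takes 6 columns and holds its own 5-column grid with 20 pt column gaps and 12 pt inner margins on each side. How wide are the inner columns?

70.8 pt

8c + 7·28 = 620 → 8c = 424 → c = 53 pt.
6-column span = 6·53 + 5·28 = 458 pt.
Inner content = 458 − 2·12 = 434 pt.
434 − 4·20 = 354; ÷5 gives d = 70.8 pt.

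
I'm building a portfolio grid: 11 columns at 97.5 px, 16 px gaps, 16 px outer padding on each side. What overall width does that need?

Frame = 2·16 + 11·97.5 + 10·16 = 32 + 1072.5 + 160 = 1264.5 px.

1264.5 px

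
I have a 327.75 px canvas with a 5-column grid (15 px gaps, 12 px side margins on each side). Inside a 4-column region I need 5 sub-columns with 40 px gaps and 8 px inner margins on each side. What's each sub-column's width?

Outer content = 327.75 − 2·12 = 303.75 px.
Subtracting 4 gaps of 15 leaves 243.75 for 5 columns, so c = 48.75 px.
4-column span = 4·48.75 + 3·15 = 240 px.
Inner content = 240 − 2·8 = 224 px.
5 columns + 4 gaps: 5d + 4·40 = 224.
5d = 224 − 160 = 64, so d = 12.8 px.

12.8 px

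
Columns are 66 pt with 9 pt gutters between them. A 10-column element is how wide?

10-column span = 10·66 + 9·9 = 741 pt.

741 pt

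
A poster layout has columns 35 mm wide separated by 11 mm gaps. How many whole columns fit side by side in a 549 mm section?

12 columns

k columns need k·35 + (k−1)·11 = k·46 − 11.
k·46 − 11 ≤ 549 → k ≤ 560 / 46 ≈ 12.17, so k = 12.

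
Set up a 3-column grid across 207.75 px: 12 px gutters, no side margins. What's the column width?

61.25 px

207.75 − 2·12 = 183.75; ÷3 gives c = 61.25 px.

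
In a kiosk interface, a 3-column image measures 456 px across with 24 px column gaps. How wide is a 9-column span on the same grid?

3c + 2·24 = 456 → 3c = 408 → c = 136 px.
9-column span = 9·136 + 8·24 = 1416 px.

1416 px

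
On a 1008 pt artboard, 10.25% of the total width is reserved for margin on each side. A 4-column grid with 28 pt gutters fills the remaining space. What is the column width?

1008 × (1 − 2·10.25%) = 1008 × 79.5% = 801.36 pt for the columns.
801.36 − 3·28 = 717.36; ÷4 gives c = 179.34 pt.

179.34 pt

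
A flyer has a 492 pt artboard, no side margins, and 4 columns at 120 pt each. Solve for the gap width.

Columns use 480 pt, leaving 12 pt across 3 gaps = 4 pt each.

4 pt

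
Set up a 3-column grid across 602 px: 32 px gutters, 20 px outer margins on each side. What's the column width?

166 px

Content width = 602 − 2·20 = 562 px.
562 − 2·32 = 498; ÷3 gives c = 166 px.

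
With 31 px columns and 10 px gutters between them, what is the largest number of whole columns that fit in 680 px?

k columns need k·31 + (k−1)·10 = k·41 − 10.
k·41 − 10 ≤ 680 → k ≤ 690 / 41 ≈ 16.83, so k = 16.

16 columns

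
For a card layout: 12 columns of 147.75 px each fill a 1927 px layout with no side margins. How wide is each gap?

14 px

12·147.75 + 11g = 1927 → 11g = 154 → g = 14 px.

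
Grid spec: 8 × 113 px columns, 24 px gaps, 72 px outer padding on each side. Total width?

1216 px

Adding margins, columns and gutters: 144 + 904 + 168 = 1216 px.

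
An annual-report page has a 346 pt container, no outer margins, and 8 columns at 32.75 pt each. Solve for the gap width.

12 pt

Columns use 262 pt, leaving 84 pt across 7 gaps = 12 pt each.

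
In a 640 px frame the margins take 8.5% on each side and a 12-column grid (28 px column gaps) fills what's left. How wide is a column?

18.6 px

Margins: 8.5% × 640 = 54.4 px each, so content = 640 − 108.8 = 531.2 px.
Subtracting 11 column gaps of 28 leaves 223.2 for 12 columns, so c = 18.6 px.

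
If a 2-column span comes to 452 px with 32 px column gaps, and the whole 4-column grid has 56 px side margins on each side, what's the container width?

1048 px

2c + 1·32 = 452 → 2c = 420 → c = 210 px.
Total width: 2·56 + 4·210 + 3·32 = 1048 px.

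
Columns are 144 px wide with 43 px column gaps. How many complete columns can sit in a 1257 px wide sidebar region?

Each extra column adds 144 + 43 = 187 px.
(1257 + 43) / 187 = 6.95, so 6 columns fit.

6 columns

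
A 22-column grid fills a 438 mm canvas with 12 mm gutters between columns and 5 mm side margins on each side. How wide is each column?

8 mm

Inside the margins: 438 − 10 = 428 mm.
428 − 21·12 = 176; ÷22 gives c = 8 mm.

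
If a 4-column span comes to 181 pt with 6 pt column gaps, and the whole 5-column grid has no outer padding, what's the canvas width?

4 columns + 3 column gaps: 4c + 3·6 = 181.
4c = 181 − 18 = 163, so c = 40.75 pt.
Canvas = 5·40.75 + 4·6 = 203.75 + 24 = 227.75 pt.

227.75 pt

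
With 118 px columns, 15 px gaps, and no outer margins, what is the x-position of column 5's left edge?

532 px

No margin, so column 5 starts at 4·(column + gutter) = 4·133 = 532 px.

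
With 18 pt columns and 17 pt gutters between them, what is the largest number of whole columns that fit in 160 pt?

5 columns

Each extra column adds 18 + 17 = 35 pt.
(160 + 17) / 35 = 5.06, so 5 columns fit.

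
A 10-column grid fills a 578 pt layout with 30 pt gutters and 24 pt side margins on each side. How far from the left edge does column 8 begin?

416 pt

Inside the margins: 578 − 48 = 530 pt.
10c + 9·30 = 530 → 10c = 260 → c = 26 pt.
Each column+gutter stride is 56 pt; 7 of them past the 24 pt margin is 24 + 392 = 416 pt.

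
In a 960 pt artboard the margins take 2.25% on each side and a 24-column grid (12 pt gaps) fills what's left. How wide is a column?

Margins: 2.25% × 960 = 21.6 pt each, so content = 960 − 43.2 = 916.8 pt.
24c + 23·12 = 916.8 → 24c = 640.8 → c = 26.7 pt.

26.7 pt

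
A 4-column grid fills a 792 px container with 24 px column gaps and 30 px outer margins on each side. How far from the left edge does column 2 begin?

219 px

Take off 60 px of margins, leaving 732 px.
4c + 3·24 = 732 → 4c = 660 → c = 165 px.
Column 2 starts at margin + 1·(column + gutter) = 30 + 1·189 = 219 px.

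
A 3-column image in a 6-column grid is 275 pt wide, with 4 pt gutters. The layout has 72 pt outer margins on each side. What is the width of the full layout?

275 − 2·4 = 267; ÷3 gives c = 89 pt.
Total width: 2·72 + 6·89 + 5·4 = 698 pt.

698 pt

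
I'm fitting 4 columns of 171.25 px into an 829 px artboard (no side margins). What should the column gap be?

4·171.25 + 3g = 829 → 3g = 144 → g = 48 px.

48 px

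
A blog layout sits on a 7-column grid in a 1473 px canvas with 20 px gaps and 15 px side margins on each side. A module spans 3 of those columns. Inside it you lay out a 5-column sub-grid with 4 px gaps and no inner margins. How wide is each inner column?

118.2 px

Inside the margins: 1473 − 30 = 1443 px.
7 columns + 6 gaps: 7c + 6·20 = 1443.
7c = 1443 − 120 = 1323, so c = 189 px.
3 columns plus 2 gaps: 567 + 40 = 607 px.
Subtracting 4 gaps of 4 leaves 591 for 5 columns, so d = 118.2 px.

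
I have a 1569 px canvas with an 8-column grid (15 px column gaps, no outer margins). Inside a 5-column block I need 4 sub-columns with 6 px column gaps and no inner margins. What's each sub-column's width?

239.25 px

8 columns + 7 column gaps: 8c + 7·15 = 1569.
8c = 1569 − 105 = 1464, so c = 183 px.
5-column span = 5·183 + 4·15 = 975 px.
4d + 3·6 = 975 → 4d = 957 → d = 239.25 px.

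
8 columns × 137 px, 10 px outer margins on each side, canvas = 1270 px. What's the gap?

Inside the margins: 1270 − 20 = 1250 px.
Columns use 1096 px, leaving 154 px across 7 gaps = 22 px each.

22 px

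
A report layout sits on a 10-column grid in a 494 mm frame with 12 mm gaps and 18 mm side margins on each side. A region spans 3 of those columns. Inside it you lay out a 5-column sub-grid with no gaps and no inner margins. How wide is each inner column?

Inside the margins: 494 − 36 = 458 mm.
Subtracting 9 gaps of 12 leaves 350 for 10 columns, so c = 35 mm.
Span of 3: 3·35 + 2·12 = 105 + 24 = 129 mm.
129 / 5 = 25.8 mm per column.

25.8 mm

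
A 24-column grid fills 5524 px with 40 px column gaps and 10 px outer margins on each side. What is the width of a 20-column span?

4580 px

Take off 20 px of margins, leaving 5504 px.
24 columns + 23 column gaps: 24c + 23·40 = 5504.
24c = 5504 − 920 = 4584, so c = 191 px.
Span of 20: 20·191 + 19·40 = 3820 + 760 = 4580 px.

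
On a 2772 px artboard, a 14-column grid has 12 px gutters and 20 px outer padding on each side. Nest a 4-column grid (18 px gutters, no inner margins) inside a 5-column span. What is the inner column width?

Subtract both margins: 2772 − 2·20 = 2732 px.
14c + 13·12 = 2732 → 14c = 2576 → c = 184 px.
5-column span = 5·184 + 4·12 = 968 px.
Subtracting 3 gutters of 18 leaves 914 for 4 columns, so d = 228.5 px.

228.5 px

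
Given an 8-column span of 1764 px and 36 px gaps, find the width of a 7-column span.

1539 px

1764 − 7·36 = 1512; ÷8 gives c = 189 px.
Span of 7: 7·189 + 6·36 = 1323 + 216 = 1539 px.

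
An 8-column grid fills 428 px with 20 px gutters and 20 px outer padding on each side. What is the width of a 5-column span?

235 px

Inside the margins: 428 − 40 = 388 px.
8 columns + 7 gutters: 8c + 7·20 = 388.
8c = 388 − 140 = 248, so c = 31 px.
5 columns plus 4 gutters: 155 + 80 = 235 px.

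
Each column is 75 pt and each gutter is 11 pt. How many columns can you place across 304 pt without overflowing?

3 columns

k columns need k·75 + (k−1)·11 = k·86 − 11.
k·86 − 11 ≤ 304 → k ≤ 315 / 86 ≈ 3.66, so k = 3.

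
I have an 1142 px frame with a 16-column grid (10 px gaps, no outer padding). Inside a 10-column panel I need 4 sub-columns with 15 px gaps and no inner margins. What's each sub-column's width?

166.25 px

Subtracting 15 gaps of 10 leaves 992 for 16 columns, so c = 62 px.
10 columns plus 9 gaps: 620 + 90 = 710 px.
4 columns + 3 gaps: 4d + 3·15 = 710.
4d = 710 − 45 = 665, so d = 166.25 px.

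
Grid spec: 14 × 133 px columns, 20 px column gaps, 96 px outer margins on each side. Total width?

2314 px

Adding margins, columns and gutters: 192 + 1862 + 260 = 2314 px.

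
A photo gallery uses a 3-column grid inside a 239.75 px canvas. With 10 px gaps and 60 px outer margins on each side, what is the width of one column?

33.25 px

Content width = 239.75 − 2·60 = 119.75 px.
3 columns + 2 gaps: 3c + 2·10 = 119.75.
3c = 119.75 − 20 = 99.75, so c = 33.25 px.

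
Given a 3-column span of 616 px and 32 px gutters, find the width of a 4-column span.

616 − 2·32 = 552; ÷3 gives c = 184 px.
4 columns plus 3 gutters: 736 + 96 = 832 px.

832 px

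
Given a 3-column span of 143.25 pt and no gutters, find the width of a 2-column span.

With no gutters, each column is 143.25/3 = 47.75 pt.
With no gutters, 2 columns span 2·47.75 = 95.5 pt.

95.5 pt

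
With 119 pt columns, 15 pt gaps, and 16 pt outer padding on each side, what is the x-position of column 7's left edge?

820 pt

Before column 7: the margin + 6 columns + 6 gaps.
Offset = 16 + 6·(119 + 15) = 16 + 804 = 820 pt.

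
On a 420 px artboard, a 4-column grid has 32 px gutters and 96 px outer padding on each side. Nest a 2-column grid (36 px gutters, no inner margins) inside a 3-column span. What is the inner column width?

63.5 px

Take off 192 px of margins, leaving 228 px.
Subtracting 3 gutters of 32 leaves 132 for 4 columns, so c = 33 px.
3-column span = 3·33 + 2·32 = 163 px.
Subtracting 1 gutter of 36 leaves 127 for 2 columns, so d = 63.5 px.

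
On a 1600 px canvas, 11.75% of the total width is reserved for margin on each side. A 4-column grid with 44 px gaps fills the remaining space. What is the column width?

1600 × (1 − 2·11.75%) = 1600 × 76.5% = 1224 px for the columns.
Subtracting 3 gaps of 44 leaves 1092 for 4 columns, so c = 273 px.

273 px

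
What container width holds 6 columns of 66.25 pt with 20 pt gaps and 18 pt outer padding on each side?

533.5 pt

Container = 2·18 + 6·66.25 + 5·20 = 36 + 397.5 + 100 = 533.5 pt.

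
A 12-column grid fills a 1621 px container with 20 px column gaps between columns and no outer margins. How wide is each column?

1621 − 11·20 = 1401; ÷12 gives c = 116.75 px.

116.75 px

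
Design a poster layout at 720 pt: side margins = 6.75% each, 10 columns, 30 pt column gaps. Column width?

35.28 pt

Margins: 6.75% × 720 = 48.6 pt each, so content = 720 − 97.2 = 622.8 pt.
10 columns + 9 column gaps: 10c + 9·30 = 622.8.
10c = 622.8 − 270 = 352.8, so c = 35.28 pt.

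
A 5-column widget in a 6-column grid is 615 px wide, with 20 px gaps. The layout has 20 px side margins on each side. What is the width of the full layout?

615 − 4·20 = 535; ÷5 gives c = 107 px.
Total width: 2·20 + 6·107 + 5·20 = 782 px.

782 px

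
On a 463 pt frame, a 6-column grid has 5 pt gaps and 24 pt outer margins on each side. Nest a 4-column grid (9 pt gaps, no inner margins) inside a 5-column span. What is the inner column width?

79.5 pt

Take off 48 pt of margins, leaving 415 pt.
6c + 5·5 = 415 → 6c = 390 → c = 65 pt.
5 columns plus 4 gaps: 325 + 20 = 345 pt.
4 columns + 3 gaps: 4d + 3·9 = 345.
4d = 345 − 27 = 318, so d = 79.5 pt.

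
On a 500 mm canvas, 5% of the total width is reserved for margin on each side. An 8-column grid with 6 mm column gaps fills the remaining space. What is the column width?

Each margin = 5% of 500 = 25 mm; content = 500 − 2·25 = 450 mm.
450 − 7·6 = 408; ÷8 gives c = 51 mm.

51 mm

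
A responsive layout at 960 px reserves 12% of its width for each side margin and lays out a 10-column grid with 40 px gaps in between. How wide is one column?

Each margin = 12% of 960 = 115.2 px; content = 960 − 2·115.2 = 729.6 px.
10 columns + 9 gaps: 10c + 9·40 = 729.6.
10c = 729.6 − 360 = 369.6, so c = 36.96 px.

36.96 px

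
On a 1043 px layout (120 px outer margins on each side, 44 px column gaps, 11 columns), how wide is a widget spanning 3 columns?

187 px

Content width = 1043 − 2·120 = 803 px.
11c + 10·44 = 803 → 11c = 363 → c = 33 px.
3 columns plus 2 column gaps: 99 + 88 = 187 px.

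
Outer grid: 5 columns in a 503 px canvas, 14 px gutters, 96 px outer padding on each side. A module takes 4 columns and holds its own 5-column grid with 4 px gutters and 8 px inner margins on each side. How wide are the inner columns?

Outer content = 503 − 2·96 = 311 px.
311 − 4·14 = 255; ÷5 gives c = 51 px.
Span of 4: 4·51 + 3·14 = 204 + 42 = 246 px.
Inner content = 246 − 2·8 = 230 px.
230 − 4·4 = 214; ÷5 gives d = 42.8 px.

42.8 px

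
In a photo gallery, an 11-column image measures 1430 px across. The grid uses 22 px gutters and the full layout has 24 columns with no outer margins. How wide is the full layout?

3146 px

Subtracting 10 gutters of 22 leaves 1210 for 11 columns, so c = 110 px.
Layout = 24·110 + 23·22 = 2640 + 506 = 3146 px.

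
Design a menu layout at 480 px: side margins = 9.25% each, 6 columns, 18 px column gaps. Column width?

Margins: 9.25% × 480 = 44.4 px each, so content = 480 − 88.8 = 391.2 px.
6 columns + 5 column gaps: 6c + 5·18 = 391.2.
6c = 391.2 − 90 = 301.2, so c = 50.2 px.

50.2 px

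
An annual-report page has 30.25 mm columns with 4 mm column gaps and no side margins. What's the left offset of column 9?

274 mm

No margin, so column 9 starts at 8·(column + gutter) = 8·34.25 = 274 mm.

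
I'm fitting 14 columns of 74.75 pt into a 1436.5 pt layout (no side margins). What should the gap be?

30 pt

14 columns take 14·74.75 = 1046.5 pt; remaining 390 splits into 13 gaps.
g = 390 / 13 = 30 pt.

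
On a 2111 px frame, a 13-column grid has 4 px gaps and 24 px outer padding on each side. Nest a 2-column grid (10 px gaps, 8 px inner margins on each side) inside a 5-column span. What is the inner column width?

382.5 px

Inside the margins: 2111 − 48 = 2063 px.
13c + 12·4 = 2063 → 13c = 2015 → c = 155 px.
5-column span = 5·155 + 4·4 = 791 px.
Inner content = 791 − 2·8 = 775 px.
2 columns + 1 gap: 2d + 1·10 = 775.
2d = 775 − 10 = 765, so d = 382.5 px.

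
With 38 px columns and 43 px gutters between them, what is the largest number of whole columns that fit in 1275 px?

16 columns

16 columns: 16·38 + 15·43 = 1253 px ≤ 1275.
17 columns: 1334 px > 1275. So 16.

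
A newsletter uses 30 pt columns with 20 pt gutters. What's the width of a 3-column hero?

130 pt

3-column span = 3·30 + 2·20 = 130 pt.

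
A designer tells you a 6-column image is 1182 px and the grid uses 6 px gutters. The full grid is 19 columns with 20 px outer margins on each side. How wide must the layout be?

6c + 5·6 = 1182 → 6c = 1152 → c = 192 px.
Total width: 2·20 + 19·192 + 18·6 = 3796 px.

3796 px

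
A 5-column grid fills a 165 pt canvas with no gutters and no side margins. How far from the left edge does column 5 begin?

132 pt

165 / 5 = 33 pt per column.
Before column 5: 4 columns + 4 gutters.
Offset = 4·(33 + 0) = 4·33 = 132 pt.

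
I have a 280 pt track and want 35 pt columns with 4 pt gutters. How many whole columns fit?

7 columns

7 columns: 7·35 + 6·4 = 269 pt ≤ 280.
8 columns: 308 pt > 280. So 7.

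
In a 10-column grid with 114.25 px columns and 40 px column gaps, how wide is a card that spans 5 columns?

731.25 px

5-column span = 5·114.25 + 4·40 = 731.25 px.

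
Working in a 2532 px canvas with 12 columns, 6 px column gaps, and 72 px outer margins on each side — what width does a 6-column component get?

1191 px

Take off 144 px of margins, leaving 2388 px.
2388 − 11·6 = 2322; ÷12 gives c = 193.5 px.
6 columns plus 5 column gaps: 1161 + 30 = 1191 px.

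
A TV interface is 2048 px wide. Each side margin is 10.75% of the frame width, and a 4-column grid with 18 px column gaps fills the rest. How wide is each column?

388.42 px

Each margin = 10.75% of 2048 = 220.16 px; content = 2048 − 2·220.16 = 1607.68 px.
4c + 3·18 = 1607.68 → 4c = 1553.68 → c = 388.42 px.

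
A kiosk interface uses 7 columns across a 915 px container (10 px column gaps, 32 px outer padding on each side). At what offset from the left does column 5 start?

524 px

Take off 64 px of margins, leaving 851 px.
851 − 6·10 = 791; ÷7 gives c = 113 px.
Before column 5: the margin + 4 columns + 4 column gaps.
Offset = 32 + 4·(113 + 10) = 32 + 492 = 524 px.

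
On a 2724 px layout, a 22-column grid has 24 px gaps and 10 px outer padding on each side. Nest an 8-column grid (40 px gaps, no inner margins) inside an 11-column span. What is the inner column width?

132.5 px

Take off 20 px of margins, leaving 2704 px.
22 columns + 21 gaps: 22c + 21·24 = 2704.
22c = 2704 − 504 = 2200, so c = 100 px.
Span of 11: 11·100 + 10·24 = 1100 + 240 = 1340 px.
1340 − 7·40 = 1060; ÷8 gives d = 132.5 px.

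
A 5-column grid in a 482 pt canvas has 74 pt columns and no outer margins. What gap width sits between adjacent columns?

28 pt

5·74 + 4g = 482 → 4g = 112 → g = 28 pt.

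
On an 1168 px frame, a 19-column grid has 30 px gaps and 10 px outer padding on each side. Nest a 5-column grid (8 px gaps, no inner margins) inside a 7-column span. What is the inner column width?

Take off 20 px of margins, leaving 1148 px.
19 columns + 18 gaps: 19c + 18·30 = 1148.
19c = 1148 − 540 = 608, so c = 32 px.
7-column span = 7·32 + 6·30 = 404 px.
404 − 4·8 = 372; ÷5 gives d = 74.4 px.

74.4 px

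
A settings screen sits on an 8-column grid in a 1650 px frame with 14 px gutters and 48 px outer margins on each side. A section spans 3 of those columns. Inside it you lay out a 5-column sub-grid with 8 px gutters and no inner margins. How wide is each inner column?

Outer content = 1650 − 2·48 = 1554 px.
8c + 7·14 = 1554 → 8c = 1456 → c = 182 px.
Span of 3: 3·182 + 2·14 = 546 + 28 = 574 px.
5d + 4·8 = 574 → 5d = 542 → d = 108.4 px.

108.4 px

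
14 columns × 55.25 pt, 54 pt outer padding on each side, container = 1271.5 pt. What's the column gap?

Subtract both margins: 1271.5 − 2·54 = 1163.5 pt.
Columns use 773.5 pt, leaving 390 pt across 13 column gaps = 30 pt each.

30 pt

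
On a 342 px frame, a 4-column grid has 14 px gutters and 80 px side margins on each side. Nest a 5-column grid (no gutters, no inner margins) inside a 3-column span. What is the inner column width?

26.6 px

Subtract both margins: 342 − 2·80 = 182 px.
4c + 3·14 = 182 → 4c = 140 → c = 35 px.
3-column span = 3·35 + 2·14 = 133 px.
With no gutters, each column is 133/5 = 26.6 px.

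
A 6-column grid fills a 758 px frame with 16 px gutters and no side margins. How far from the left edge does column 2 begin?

129 px

758 − 5·16 = 678; ÷6 gives c = 113 px.
Each column+gutter stride is 129 px; with no margin, 1 of them is 129 px.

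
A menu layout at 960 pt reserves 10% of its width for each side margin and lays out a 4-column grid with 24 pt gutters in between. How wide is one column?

Margins: 10% × 960 = 96 pt each, so content = 960 − 192 = 768 pt.
Subtracting 3 gutters of 24 leaves 696 for 4 columns, so c = 174 pt.

174 pt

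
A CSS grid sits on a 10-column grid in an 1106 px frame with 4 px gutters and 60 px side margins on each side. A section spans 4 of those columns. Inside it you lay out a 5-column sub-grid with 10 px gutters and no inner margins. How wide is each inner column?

70.4 px

Inside the margins: 1106 − 120 = 986 px.
986 − 9·4 = 950; ÷10 gives c = 95 px.
4 columns plus 3 gutters: 380 + 12 = 392 px.
5 columns + 4 gutters: 5d + 4·10 = 392.
5d = 392 − 40 = 352, so d = 70.4 px.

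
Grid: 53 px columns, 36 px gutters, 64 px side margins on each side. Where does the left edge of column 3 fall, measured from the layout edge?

Before column 3: the margin + 2 columns + 2 gutters.
Offset = 64 + 2·(53 + 36) = 64 + 178 = 242 px.

242 px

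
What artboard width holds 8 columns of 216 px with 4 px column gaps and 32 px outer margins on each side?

1820 px

Adding margins, columns and gutters: 64 + 1728 + 28 = 1820 px.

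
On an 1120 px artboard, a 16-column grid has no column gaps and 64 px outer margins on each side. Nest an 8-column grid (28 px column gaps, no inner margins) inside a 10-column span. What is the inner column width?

53 px

Take off 128 px of margins, leaving 992 px.
16c = 992 → c = 62 px.
10-column span = 10·62 = 620 px.
8 columns + 7 column gaps: 8d + 7·28 = 620.
8d = 620 − 196 = 424, so d = 53 px.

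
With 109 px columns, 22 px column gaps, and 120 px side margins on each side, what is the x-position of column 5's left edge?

Each column+gutter stride is 131 px; 4 of them past the 120 px margin is 120 + 524 = 644 px.

644 px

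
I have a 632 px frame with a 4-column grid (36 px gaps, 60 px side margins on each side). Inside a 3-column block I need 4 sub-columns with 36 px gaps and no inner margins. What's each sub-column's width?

66.75 px

Inside the margins: 632 − 120 = 512 px.
Subtracting 3 gaps of 36 leaves 404 for 4 columns, so c = 101 px.
Span of 3: 3·101 + 2·36 = 303 + 72 = 375 px.
4d + 3·36 = 375 → 4d = 267 → d = 66.75 px.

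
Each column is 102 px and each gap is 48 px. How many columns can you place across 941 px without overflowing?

6 columns

6 columns: 6·102 + 5·48 = 852 px ≤ 941.
7 columns: 1002 px > 941. So 6.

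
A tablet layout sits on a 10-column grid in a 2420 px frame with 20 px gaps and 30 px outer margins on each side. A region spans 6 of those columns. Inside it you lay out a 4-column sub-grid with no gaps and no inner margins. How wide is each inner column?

Take off 60 px of margins, leaving 2360 px.
10c + 9·20 = 2360 → 10c = 2180 → c = 218 px.
6 columns plus 5 gaps: 1308 + 100 = 1408 px.
4d = 1408 → d = 352 px.

352 px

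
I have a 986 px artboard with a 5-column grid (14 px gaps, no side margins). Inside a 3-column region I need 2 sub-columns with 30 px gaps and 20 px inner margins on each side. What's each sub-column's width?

258 px

5 columns + 4 gaps: 5c + 4·14 = 986.
5c = 986 − 56 = 930, so c = 186 px.
3-column span = 3·186 + 2·14 = 586 px.
Inner content = 586 − 2·20 = 546 px.
2d + 1·30 = 546 → 2d = 516 → d = 258 px.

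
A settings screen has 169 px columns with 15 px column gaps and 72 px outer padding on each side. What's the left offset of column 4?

Column 4 starts at margin + 3·(column + gutter) = 72 + 3·184 = 624 px.

624 px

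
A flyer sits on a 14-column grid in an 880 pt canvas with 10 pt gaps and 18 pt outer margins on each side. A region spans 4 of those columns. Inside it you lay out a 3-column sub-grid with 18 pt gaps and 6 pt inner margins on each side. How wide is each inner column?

Take off 36 pt of margins, leaving 844 pt.
14c + 13·10 = 844 → 14c = 714 → c = 51 pt.
4 columns plus 3 gaps: 204 + 30 = 234 pt.
Inner content = 234 − 2·6 = 222 pt.
3d + 2·18 = 222 → 3d = 186 → d = 62 pt.

62 pt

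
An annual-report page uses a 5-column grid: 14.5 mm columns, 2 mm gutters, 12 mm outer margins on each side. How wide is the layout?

104.5 mm

Layout = 2·12 + 5·14.5 + 4·2 = 24 + 72.5 + 8 = 104.5 mm.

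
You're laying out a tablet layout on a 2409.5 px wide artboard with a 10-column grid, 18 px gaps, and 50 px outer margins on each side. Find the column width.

Inside the margins: 2409.5 − 100 = 2309.5 px.
2309.5 − 9·18 = 2147.5; ÷10 gives c = 214.75 px.

214.75 px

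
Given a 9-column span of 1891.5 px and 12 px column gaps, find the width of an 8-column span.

9 columns + 8 column gaps: 9c + 8·12 = 1891.5.
9c = 1891.5 − 96 = 1795.5, so c = 199.5 px.
8 columns plus 7 column gaps: 1596 + 84 = 1680 px.

1680 px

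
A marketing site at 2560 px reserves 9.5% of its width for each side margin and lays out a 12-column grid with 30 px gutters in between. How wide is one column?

2560 × (1 − 2·9.5%) = 2560 × 81% = 2073.6 px for the columns.
12 columns + 11 gutters: 12c + 11·30 = 2073.6.
12c = 2073.6 − 330 = 1743.6, so c = 145.3 px.

145.3 px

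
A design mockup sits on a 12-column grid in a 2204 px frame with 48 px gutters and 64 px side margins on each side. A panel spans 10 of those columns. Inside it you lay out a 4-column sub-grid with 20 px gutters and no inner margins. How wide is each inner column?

415.5 px

Inside the margins: 2204 − 128 = 2076 px.
2076 − 11·48 = 1548; ÷12 gives c = 129 px.
10-column span = 10·129 + 9·48 = 1722 px.
4 columns + 3 gutters: 4d + 3·20 = 1722.
4d = 1722 − 60 = 1662, so d = 415.5 px.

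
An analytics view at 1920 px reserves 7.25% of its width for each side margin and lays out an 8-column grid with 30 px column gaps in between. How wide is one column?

1920 × (1 − 2·7.25%) = 1920 × 85.5% = 1641.6 px for the columns.
1641.6 − 7·30 = 1431.6; ÷8 gives c = 178.95 px.

178.95 px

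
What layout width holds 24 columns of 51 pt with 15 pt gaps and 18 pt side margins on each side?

Total width: 2·18 + 24·51 + 23·15 = 1605 pt.

1605 pt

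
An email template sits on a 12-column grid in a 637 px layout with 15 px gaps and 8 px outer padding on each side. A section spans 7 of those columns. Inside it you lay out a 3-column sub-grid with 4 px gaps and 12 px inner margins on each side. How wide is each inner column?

108 px

Take off 16 px of margins, leaving 621 px.
12c + 11·15 = 621 → 12c = 456 → c = 38 px.
7-column span = 7·38 + 6·15 = 356 px.
Inner content = 356 − 2·12 = 332 px.
332 − 2·4 = 324; ÷3 gives d = 108 px.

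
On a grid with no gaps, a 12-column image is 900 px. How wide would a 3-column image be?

225 px

900 / 12 = 75 px per column.
3-column span = 3·75 = 225 px.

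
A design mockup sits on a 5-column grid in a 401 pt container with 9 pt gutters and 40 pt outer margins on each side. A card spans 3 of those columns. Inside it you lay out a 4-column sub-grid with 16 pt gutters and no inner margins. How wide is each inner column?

Take off 80 pt of margins, leaving 321 pt.
Subtracting 4 gutters of 9 leaves 285 for 5 columns, so c = 57 pt.
Span of 3: 3·57 + 2·9 = 171 + 18 = 189 pt.
4 columns + 3 gutters: 4d + 3·16 = 189.
4d = 189 − 48 = 141, so d = 35.25 pt.

35.25 pt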